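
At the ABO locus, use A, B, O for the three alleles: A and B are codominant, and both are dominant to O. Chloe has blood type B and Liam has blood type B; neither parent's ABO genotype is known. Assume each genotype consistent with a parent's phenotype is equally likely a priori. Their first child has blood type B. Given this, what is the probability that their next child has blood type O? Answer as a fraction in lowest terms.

1/20

Possible genotypes: Chloe ∈ {BB, BO}; Liam ∈ {BB, BO}.
Weight each parental genotype pair by prior × P(type-B child):
  BB × BB: posterior weight 4/15; P(next child type O) = 0.
  BB × BO: posterior weight 4/15; P(next child type O) = 0.
  BO × BB: posterior weight 4/15; P(next child type O) = 0.
  BO × BO: posterior weight 1/5; P(next child type O) = 1/4.
Weighted sum = 1/20.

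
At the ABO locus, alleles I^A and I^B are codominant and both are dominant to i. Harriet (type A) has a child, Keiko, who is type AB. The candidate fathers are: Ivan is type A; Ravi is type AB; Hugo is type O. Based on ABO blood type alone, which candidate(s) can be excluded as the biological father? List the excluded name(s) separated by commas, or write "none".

Ivan, Hugo

A candidate is excluded only if no genotype consistent with his phenotype could produce a type AB child with a type A mother.
Ivan (type A): no genotype consistent with that phenotype can produce a type-AB child with a type-A mother.
Hugo (type O): no genotype consistent with that phenotype can produce a type-AB child with a type-A mother.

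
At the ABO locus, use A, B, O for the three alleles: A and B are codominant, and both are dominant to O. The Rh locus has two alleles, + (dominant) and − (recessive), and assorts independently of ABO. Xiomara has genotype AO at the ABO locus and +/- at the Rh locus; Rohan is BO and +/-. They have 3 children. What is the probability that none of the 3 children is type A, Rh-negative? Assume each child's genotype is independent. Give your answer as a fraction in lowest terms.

3375/4096

ABO cross AO × BO → 1/4 O, 1/4 A, 1/4 B, 1/4 AB.
Rh cross +/- × +/- → 3/4 Rh+, 1/4 Rh-; so P(type A, Rh-negative) = 1/4 × 1/4 = 1/16 per child.
P(not type A, Rh-negative) = 15/16 for one child; (15/16)^3 = 3375/4096.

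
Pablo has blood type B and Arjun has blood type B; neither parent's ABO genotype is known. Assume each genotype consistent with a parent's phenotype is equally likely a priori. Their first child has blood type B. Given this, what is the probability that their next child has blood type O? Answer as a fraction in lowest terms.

1/20

Possible genotypes: Pablo ∈ {BB, BO}; Arjun ∈ {BB, BO}.
Weight each parental genotype pair by prior × P(type-B child):
  BB × BB: posterior weight 4/15; P(next child type O) = 0.
  BB × BO: posterior weight 4/15; P(next child type O) = 0.
  BO × BB: posterior weight 4/15; P(next child type O) = 0.
  BO × BO: posterior weight 1/5; P(next child type O) = 1/4.
Weighted sum = 1/20.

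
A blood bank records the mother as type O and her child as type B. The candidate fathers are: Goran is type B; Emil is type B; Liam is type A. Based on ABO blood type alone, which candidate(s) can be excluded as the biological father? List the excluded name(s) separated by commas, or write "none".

A candidate is excluded only if no genotype consistent with his phenotype could produce a type B child with a type O mother.
Liam (type A): no genotype consistent with that phenotype can produce a type-B child with a type-O mother.

Liam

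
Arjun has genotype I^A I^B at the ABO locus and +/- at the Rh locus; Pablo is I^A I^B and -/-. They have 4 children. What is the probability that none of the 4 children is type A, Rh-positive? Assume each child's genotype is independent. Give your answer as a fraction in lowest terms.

ABO cross I^A I^B × I^A I^B → 1/4 A, 1/4 B, 1/2 AB.
Rh cross +/- × -/- → 1/2 Rh+, 1/2 Rh-; so P(type A, Rh-positive) = 1/4 × 1/2 = 1/8 per child.
P(not type A, Rh-positive) = 7/8 for one child; (7/8)^4 = 2401/4096.

2401/4096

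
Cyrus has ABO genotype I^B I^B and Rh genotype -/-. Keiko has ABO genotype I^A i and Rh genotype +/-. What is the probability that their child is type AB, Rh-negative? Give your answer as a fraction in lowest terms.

ABO cross I^B I^B × I^A i → offspring phenotypes: 1/2 B, 1/2 AB.
Rh cross -/- × +/- → 1/2 Rh+, 1/2 Rh-.
Independent loci: P(type AB, Rh-negative) = 1/2 × 1/2 = 1/4.

1/4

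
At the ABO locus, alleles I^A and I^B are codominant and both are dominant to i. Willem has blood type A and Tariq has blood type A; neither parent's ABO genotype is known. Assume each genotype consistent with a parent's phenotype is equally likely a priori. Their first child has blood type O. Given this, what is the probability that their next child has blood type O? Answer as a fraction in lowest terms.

Possible genotypes: Willem ∈ {I^A I^A, I^A i}; Tariq ∈ {I^A I^A, I^A i}.
Weight each parental genotype pair by prior × P(type-O child):
  I^A i × I^A i: posterior weight 1; P(next child type O) = 1/4.
Weighted sum = 1/4.

1/4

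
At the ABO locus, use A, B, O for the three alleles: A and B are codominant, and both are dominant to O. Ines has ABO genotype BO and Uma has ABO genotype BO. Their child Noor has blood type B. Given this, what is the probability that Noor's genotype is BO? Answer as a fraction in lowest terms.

2/3

Cross BO × BO → 1/4 BB, 1/2 BO, 1/4 OO.
Type-B genotypes among offspring: BB (1/4), BO (1/2); total 3/4.
P(BO | type B) = (1/2) / (3/4) = 2/3.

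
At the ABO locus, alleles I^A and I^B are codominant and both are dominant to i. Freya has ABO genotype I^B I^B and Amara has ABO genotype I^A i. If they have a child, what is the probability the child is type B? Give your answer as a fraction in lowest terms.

ABO cross I^B I^B × I^A i → offspring phenotypes: 1/2 B, 1/2 AB.
So P(type B) = 1/2.

1/2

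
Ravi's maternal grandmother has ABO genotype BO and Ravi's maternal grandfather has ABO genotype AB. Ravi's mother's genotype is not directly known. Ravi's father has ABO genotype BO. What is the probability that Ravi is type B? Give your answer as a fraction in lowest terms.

5/8

Ravi's mother's ABO genotype from BO × AB: 1/4 AB, 1/4 AO, 1/4 BB, 1/4 BO.
Crossing each possibility with the father BO and summing P(type B): 1/4·1/2 + 1/4·1/4 + 1/4·1 + 1/4·3/4 = 5/8.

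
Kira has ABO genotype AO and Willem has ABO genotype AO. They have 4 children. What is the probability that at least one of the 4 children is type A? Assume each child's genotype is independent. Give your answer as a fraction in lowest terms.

ABO cross AO × AO → 1/4 O, 3/4 A.
So P(type A) = 3/4 per child.
P(none) = (1/4)^4 = 1/256; P(at least one) = 1 − 1/256 = 255/256.

255/256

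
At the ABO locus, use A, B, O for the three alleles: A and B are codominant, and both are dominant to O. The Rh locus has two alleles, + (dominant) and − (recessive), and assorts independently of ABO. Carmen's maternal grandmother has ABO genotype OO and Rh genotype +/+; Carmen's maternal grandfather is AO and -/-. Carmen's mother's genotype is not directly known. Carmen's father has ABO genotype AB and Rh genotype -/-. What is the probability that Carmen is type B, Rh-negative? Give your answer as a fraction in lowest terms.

Carmen's mother's ABO genotype from OO × AO: 1/2 AO, 1/2 OO.
Crossing each possibility with the father AB and summing P(type B): 1/2·1/4 + 1/2·1/2 = 3/8.
Similarly for Rh via the mother's Rh distribution: P(Rh-) = 1/2.
Independent loci: 3/8 × 1/2 = 3/16.

3/16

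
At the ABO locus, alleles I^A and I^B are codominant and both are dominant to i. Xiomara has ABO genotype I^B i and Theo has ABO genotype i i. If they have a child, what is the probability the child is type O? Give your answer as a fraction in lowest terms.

ABO cross I^B i × i i → offspring phenotypes: 1/2 O, 1/2 B.
So P(type O) = 1/2.

1/2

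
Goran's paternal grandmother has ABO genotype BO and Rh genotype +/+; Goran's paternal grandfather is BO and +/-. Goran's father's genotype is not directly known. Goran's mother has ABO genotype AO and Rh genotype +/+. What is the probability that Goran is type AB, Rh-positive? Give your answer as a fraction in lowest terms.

1/4

Goran's father's ABO genotype from BO × BO: 1/4 BB, 1/2 BO, 1/4 OO.
Crossing each possibility with the mother AO and summing P(type AB): 1/4·1/2 + 1/2·1/4 + 1/4·0 = 1/4.
Similarly for Rh via the father's Rh distribution: P(Rh+) = 1.
Independent loci: 1/4 × 1 = 1/4.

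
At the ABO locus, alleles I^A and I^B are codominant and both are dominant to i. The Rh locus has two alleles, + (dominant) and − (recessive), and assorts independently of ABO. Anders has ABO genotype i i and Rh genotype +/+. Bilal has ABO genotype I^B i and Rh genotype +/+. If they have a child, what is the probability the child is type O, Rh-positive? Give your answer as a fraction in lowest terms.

1/2

ABO cross i i × I^B i → offspring phenotypes: 1/2 O, 1/2 B.
Rh cross +/+ × +/+ → 1 Rh+.
Independent loci: P(type O, Rh-positive) = 1/2 × 1 = 1/2.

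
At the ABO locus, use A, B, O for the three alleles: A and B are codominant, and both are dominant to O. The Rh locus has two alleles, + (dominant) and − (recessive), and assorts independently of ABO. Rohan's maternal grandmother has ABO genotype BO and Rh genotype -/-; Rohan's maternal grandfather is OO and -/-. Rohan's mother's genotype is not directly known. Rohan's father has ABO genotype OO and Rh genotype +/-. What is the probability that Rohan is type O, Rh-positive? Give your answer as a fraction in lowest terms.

Rohan's mother's ABO genotype from BO × OO: 1/2 BO, 1/2 OO.
Crossing each possibility with the father OO and summing P(type O): 1/2·1/2 + 1/2·1 = 3/4.
Similarly for Rh via the mother's Rh distribution: P(Rh+) = 1/2.
Independent loci: 3/4 × 1/2 = 3/8.

3/8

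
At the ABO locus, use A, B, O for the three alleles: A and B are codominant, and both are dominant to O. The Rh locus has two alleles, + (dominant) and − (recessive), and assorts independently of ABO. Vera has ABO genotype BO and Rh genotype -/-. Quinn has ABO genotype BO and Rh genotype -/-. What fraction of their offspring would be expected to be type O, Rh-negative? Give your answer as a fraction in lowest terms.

ABO cross BO × BO → offspring phenotypes: 1/4 O, 3/4 B.
Rh cross -/- × -/- → 1 Rh-.
Independent loci: P(type O, Rh-negative) = 1/4 × 1 = 1/4.

1/4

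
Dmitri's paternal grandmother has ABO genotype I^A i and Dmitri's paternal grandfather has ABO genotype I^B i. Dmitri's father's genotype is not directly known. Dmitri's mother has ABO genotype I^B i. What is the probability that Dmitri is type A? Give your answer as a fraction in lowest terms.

1/8

Dmitri's father's ABO genotype from I^A i × I^B i: 1/4 I^A I^B, 1/4 I^A i, 1/4 I^B i, 1/4 i i.
Crossing each possibility with the mother I^B i and summing P(type A): 1/4·1/4 + 1/4·1/4 + 1/4·0 + 1/4·0 = 1/8.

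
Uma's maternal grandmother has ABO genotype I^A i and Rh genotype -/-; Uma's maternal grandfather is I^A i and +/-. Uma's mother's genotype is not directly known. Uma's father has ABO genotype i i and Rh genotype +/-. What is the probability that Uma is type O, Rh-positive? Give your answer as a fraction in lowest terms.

5/16

Uma's mother's ABO genotype from I^A i × I^A i: 1/4 I^A I^A, 1/2 I^A i, 1/4 i i.
Crossing each possibility with the father i i and summing P(type O): 1/4·0 + 1/2·1/2 + 1/4·1 = 1/2.
Similarly for Rh via the mother's Rh distribution: P(Rh+) = 5/8.
Independent loci: 1/2 × 5/8 = 5/16.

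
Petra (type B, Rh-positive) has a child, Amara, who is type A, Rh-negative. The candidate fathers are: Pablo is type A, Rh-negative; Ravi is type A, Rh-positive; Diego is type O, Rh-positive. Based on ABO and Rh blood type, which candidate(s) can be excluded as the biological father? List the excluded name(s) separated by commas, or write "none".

A candidate is excluded only if no genotype consistent with his phenotype could produce a type A, Rh-negative child with a type B, Rh-positive mother.
Diego (type O, Rh+): no genotype consistent with that phenotype can produce a type-A Rh- child with a type-B mother.

Diego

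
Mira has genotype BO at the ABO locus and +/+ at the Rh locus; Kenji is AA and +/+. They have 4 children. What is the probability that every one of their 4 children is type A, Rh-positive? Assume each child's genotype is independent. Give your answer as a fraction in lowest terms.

1/16

ABO cross BO × AA → 1/2 A, 1/2 AB.
Rh cross +/+ × +/+ → 1 Rh+; so P(type A, Rh-positive) = 1/2 × 1 = 1/2 per child.
All 4 independent: (1/2)^4 = 1/16.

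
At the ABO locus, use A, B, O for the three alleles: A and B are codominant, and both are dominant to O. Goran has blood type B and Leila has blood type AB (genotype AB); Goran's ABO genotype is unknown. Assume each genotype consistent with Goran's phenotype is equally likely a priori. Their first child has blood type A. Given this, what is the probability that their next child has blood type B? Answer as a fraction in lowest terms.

1/2

Possible genotypes: Goran ∈ {BB, BO}; Leila ∈ {AB}.
Weight each parental genotype pair by prior × P(type-A child):
  BO × AB: posterior weight 1; P(next child type B) = 1/2.
Weighted sum = 1/2.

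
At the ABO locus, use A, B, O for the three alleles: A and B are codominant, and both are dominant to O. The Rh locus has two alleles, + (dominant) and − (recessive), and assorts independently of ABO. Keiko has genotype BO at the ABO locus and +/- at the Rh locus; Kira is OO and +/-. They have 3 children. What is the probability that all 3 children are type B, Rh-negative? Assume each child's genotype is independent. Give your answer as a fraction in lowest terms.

1/512

ABO cross BO × OO → 1/2 O, 1/2 B.
Rh cross +/- × +/- → 3/4 Rh+, 1/4 Rh-; so P(type B, Rh-negative) = 1/2 × 1/4 = 1/8 per child.
All 3 independent: (1/8)^3 = 1/512.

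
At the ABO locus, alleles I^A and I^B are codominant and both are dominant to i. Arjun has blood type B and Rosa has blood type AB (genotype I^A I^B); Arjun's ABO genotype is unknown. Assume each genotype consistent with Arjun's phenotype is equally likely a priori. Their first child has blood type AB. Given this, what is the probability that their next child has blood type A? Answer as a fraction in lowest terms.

1/12

Possible genotypes: Arjun ∈ {I^B I^B, I^B i}; Rosa ∈ {I^A I^B}.
Weight each parental genotype pair by prior × P(type-AB child):
  I^B I^B × I^A I^B: posterior weight 2/3; P(next child type A) = 0.
  I^B i × I^A I^B: posterior weight 1/3; P(next child type A) = 1/4.
Weighted sum = 1/12.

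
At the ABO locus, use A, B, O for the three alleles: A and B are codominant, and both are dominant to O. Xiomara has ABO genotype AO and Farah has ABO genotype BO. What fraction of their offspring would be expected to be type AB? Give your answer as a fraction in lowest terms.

1/4

ABO cross AO × BO → offspring phenotypes: 1/4 O, 1/4 A, 1/4 B, 1/4 AB.
So P(type AB) = 1/4.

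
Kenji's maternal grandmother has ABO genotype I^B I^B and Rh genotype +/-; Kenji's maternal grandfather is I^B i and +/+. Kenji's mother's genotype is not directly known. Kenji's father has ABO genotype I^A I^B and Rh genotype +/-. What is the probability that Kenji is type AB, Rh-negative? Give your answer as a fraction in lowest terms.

3/64

Kenji's mother's ABO genotype from I^B I^B × I^B i: 1/2 I^B I^B, 1/2 I^B i.
Crossing each possibility with the father I^A I^B and summing P(type AB): 1/2·1/2 + 1/2·1/4 = 3/8.
Similarly for Rh via the mother's Rh distribution: P(Rh-) = 1/8.
Independent loci: 3/8 × 1/8 = 3/64.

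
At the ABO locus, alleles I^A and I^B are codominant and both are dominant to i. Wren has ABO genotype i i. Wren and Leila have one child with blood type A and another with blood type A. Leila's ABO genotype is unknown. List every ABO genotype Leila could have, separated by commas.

For each candidate genotype of Leila, check whether crossing it with i i can produce every observed child phenotype.
  I^A I^A → possible child types {A} ✓
  I^A I^B → possible child types {A, B} ✓
  I^A i → possible child types {O, A} ✓
  I^B I^B → possible child types {B} ✗
  I^B i → possible child types {O, B} ✗
  i i → possible child types {O} ✗

I^A I^A, I^A I^B, I^A i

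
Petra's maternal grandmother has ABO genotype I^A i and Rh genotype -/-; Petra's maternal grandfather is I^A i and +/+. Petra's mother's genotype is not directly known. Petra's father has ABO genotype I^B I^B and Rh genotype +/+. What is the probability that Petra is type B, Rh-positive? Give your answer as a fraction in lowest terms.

1/2

Petra's mother's ABO genotype from I^A i × I^A i: 1/4 I^A I^A, 1/2 I^A i, 1/4 i i.
Crossing each possibility with the father I^B I^B and summing P(type B): 1/4·0 + 1/2·1/2 + 1/4·1 = 1/2.
Similarly for Rh via the mother's Rh distribution: P(Rh+) = 1.
Independent loci: 1/2 × 1 = 1/2.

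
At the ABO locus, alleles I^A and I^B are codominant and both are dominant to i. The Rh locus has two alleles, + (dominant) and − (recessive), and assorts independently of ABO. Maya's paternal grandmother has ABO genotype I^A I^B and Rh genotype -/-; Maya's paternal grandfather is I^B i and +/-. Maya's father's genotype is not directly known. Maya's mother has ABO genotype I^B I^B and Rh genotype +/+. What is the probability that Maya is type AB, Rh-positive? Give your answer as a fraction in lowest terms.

Maya's father's ABO genotype from I^A I^B × I^B i: 1/4 I^A I^B, 1/4 I^A i, 1/4 I^B I^B, 1/4 I^B i.
Crossing each possibility with the mother I^B I^B and summing P(type AB): 1/4·1/2 + 1/4·1/2 + 1/4·0 + 1/4·0 = 1/4.
Similarly for Rh via the father's Rh distribution: P(Rh+) = 1.
Independent loci: 1/4 × 1 = 1/4.

1/4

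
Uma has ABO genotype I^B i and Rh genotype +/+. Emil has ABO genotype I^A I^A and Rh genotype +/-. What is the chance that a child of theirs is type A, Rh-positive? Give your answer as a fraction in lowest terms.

ABO cross I^B i × I^A I^A → offspring phenotypes: 1/2 A, 1/2 AB.
Rh cross +/+ × +/- → 1 Rh+.
Independent loci: P(type A, Rh-positive) = 1/2 × 1 = 1/2.

1/2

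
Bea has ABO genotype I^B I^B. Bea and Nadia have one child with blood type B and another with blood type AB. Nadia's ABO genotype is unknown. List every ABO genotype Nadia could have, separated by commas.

I^A I^B, I^A i

For each candidate genotype of Nadia, check whether crossing it with I^B I^B can produce every observed child phenotype.
  I^A I^A → possible child types {AB} ✗
  I^A I^B → possible child types {B, AB} ✓
  I^A i → possible child types {B, AB} ✓
  I^B I^B → possible child types {B} ✗
  I^B i → possible child types {B} ✗
  i i → possible child types {B} ✗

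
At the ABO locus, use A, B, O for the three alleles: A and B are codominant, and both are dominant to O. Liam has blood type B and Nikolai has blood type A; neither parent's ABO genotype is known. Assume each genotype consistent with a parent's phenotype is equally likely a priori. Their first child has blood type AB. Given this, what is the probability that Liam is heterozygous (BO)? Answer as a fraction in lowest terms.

1/3

Possible genotypes: Liam ∈ {BB, BO}; Nikolai ∈ {AA, AO}.
Weight each parental genotype pair by prior × P(type-AB child):
  BB × AA: posterior weight 4/9.
  BB × AO: posterior weight 2/9.
  BO × AA: posterior weight 2/9.
  BO × AO: posterior weight 1/9.
Sum the posterior weight over pairs where Liam is BO: 1/3.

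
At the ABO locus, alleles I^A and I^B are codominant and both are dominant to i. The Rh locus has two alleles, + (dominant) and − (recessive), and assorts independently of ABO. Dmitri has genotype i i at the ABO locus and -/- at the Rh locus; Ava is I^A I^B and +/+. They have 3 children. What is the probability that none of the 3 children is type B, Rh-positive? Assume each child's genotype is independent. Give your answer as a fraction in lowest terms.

1/8

ABO cross i i × I^A I^B → 1/2 A, 1/2 B.
Rh cross -/- × +/+ → 1 Rh+; so P(type B, Rh-positive) = 1/2 × 1 = 1/2 per child.
P(not type B, Rh-positive) = 1/2 for one child; (1/2)^3 = 1/8.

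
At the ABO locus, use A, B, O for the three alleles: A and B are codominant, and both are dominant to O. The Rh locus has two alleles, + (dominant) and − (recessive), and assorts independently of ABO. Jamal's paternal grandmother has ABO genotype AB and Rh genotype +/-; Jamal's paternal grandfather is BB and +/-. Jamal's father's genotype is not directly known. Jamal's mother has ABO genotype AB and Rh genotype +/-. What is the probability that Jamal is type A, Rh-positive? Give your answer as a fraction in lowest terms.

Jamal's father's ABO genotype from AB × BB: 1/2 AB, 1/2 BB.
Crossing each possibility with the mother AB and summing P(type A): 1/2·1/4 + 1/2·0 = 1/8.
Similarly for Rh via the father's Rh distribution: P(Rh+) = 3/4.
Independent loci: 1/8 × 3/4 = 3/32.

3/32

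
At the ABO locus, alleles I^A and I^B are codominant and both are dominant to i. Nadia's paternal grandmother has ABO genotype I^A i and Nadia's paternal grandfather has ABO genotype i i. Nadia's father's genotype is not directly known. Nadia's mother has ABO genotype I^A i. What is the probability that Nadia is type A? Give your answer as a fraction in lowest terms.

5/8

Nadia's father's ABO genotype from I^A i × i i: 1/2 I^A i, 1/2 i i.
Crossing each possibility with the mother I^A i and summing P(type A): 1/2·3/4 + 1/2·1/2 = 5/8.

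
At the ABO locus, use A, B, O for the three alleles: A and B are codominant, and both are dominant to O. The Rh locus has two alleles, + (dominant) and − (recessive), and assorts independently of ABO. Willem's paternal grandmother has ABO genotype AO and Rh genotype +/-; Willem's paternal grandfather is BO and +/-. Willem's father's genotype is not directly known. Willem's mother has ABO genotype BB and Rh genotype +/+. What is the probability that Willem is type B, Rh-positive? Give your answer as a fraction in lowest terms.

Willem's father's ABO genotype from AO × BO: 1/4 AB, 1/4 AO, 1/4 BO, 1/4 OO.
Crossing each possibility with the mother BB and summing P(type B): 1/4·1/2 + 1/4·1/2 + 1/4·1 + 1/4·1 = 3/4.
Similarly for Rh via the father's Rh distribution: P(Rh+) = 1.
Independent loci: 3/4 × 1 = 3/4.

3/4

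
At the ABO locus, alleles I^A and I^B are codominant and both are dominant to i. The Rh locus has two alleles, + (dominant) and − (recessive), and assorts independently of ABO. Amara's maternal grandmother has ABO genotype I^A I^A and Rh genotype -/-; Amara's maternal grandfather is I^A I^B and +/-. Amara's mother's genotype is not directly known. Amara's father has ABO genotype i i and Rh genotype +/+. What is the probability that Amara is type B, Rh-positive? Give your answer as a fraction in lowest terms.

1/4

Amara's mother's ABO genotype from I^A I^A × I^A I^B: 1/2 I^A I^A, 1/2 I^A I^B.
Crossing each possibility with the father i i and summing P(type B): 1/2·0 + 1/2·1/2 = 1/4.
Similarly for Rh via the mother's Rh distribution: P(Rh+) = 1.
Independent loci: 1/4 × 1 = 1/4.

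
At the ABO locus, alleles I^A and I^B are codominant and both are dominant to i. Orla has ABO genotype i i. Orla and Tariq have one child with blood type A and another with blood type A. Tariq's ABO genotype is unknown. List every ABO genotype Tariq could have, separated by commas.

For each candidate genotype of Tariq, check whether crossing it with i i can produce every observed child phenotype.
  I^A I^A → possible child types {A} ✓
  I^A I^B → possible child types {A, B} ✓
  I^A i → possible child types {O, A} ✓
  I^B I^B → possible child types {B} ✗
  I^B i → possible child types {O, B} ✗
  i i → possible child types {O} ✗

I^A I^A, I^A I^B, I^A i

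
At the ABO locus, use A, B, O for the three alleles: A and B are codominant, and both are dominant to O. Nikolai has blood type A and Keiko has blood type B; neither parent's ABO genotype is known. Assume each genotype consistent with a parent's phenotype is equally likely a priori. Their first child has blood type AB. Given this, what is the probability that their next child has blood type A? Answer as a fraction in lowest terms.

Possible genotypes: Nikolai ∈ {AA, AO}; Keiko ∈ {BB, BO}.
Weight each parental genotype pair by prior × P(type-AB child):
  AA × BB: posterior weight 4/9; P(next child type A) = 0.
  AA × BO: posterior weight 2/9; P(next child type A) = 1/2.
  AO × BB: posterior weight 2/9; P(next child type A) = 0.
  AO × BO: posterior weight 1/9; P(next child type A) = 1/4.
Weighted sum = 5/36.

5/36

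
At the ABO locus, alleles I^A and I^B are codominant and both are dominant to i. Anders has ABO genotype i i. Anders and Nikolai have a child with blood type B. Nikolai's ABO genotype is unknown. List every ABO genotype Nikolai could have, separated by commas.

For each candidate genotype of Nikolai, check whether crossing it with i i can produce every observed child phenotype.
  I^A I^A → possible child types {A} ✗
  I^A I^B → possible child types {A, B} ✓
  I^A i → possible child types {O, A} ✗
  I^B I^B → possible child types {B} ✓
  I^B i → possible child types {O, B} ✓
  i i → possible child types {O} ✗

I^A I^B, I^B I^B, I^B i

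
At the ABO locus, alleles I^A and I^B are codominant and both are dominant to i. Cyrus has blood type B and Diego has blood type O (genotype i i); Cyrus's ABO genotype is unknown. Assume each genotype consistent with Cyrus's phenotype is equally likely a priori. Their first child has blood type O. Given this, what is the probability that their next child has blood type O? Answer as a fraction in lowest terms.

1/2

Possible genotypes: Cyrus ∈ {I^B I^B, I^B i}; Diego ∈ {i i}.
Weight each parental genotype pair by prior × P(type-O child):
  I^B i × i i: posterior weight 1; P(next child type O) = 1/2.
Weighted sum = 1/2.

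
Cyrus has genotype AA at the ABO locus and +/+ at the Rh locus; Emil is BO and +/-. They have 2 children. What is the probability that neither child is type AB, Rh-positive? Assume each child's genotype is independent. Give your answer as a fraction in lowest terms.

1/4

ABO cross AA × BO → 1/2 A, 1/2 AB.
Rh cross +/+ × +/- → 1 Rh+; so P(type AB, Rh-positive) = 1/2 × 1 = 1/2 per child.
P(not type AB, Rh-positive) = 1/2 for one child; (1/2)^2 = 1/4.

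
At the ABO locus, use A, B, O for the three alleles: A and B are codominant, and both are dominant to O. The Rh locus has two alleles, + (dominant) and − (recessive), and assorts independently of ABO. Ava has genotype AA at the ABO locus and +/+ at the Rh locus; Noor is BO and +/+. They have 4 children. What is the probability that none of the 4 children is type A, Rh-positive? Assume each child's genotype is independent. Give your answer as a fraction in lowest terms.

1/16

ABO cross AA × BO → 1/2 A, 1/2 AB.
Rh cross +/+ × +/+ → 1 Rh+; so P(type A, Rh-positive) = 1/2 × 1 = 1/2 per child.
P(not type A, Rh-positive) = 1/2 for one child; (1/2)^4 = 1/16.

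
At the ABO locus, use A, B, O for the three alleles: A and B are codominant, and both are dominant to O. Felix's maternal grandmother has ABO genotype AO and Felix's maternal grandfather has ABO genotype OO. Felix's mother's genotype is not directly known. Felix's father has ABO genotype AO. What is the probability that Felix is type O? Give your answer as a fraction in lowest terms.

3/8

Felix's mother's ABO genotype from AO × OO: 1/2 AO, 1/2 OO.
Crossing each possibility with the father AO and summing P(type O): 1/2·1/4 + 1/2·1/2 = 3/8.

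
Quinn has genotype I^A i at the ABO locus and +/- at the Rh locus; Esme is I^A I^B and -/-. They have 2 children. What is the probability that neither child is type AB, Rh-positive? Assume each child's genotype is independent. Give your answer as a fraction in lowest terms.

49/64

ABO cross I^A i × I^A I^B → 1/2 A, 1/4 B, 1/4 AB.
Rh cross +/- × -/- → 1/2 Rh+, 1/2 Rh-; so P(type AB, Rh-positive) = 1/4 × 1/2 = 1/8 per child.
P(not type AB, Rh-positive) = 7/8 for one child; (7/8)^2 = 49/64.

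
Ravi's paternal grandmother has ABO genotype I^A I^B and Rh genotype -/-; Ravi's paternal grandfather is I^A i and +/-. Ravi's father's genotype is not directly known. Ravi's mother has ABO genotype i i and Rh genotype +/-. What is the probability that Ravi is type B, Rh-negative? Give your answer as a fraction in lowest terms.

Ravi's father's ABO genotype from I^A I^B × I^A i: 1/4 I^A I^A, 1/4 I^A I^B, 1/4 I^A i, 1/4 I^B i.
Crossing each possibility with the mother i i and summing P(type B): 1/4·0 + 1/4·1/2 + 1/4·0 + 1/4·1/2 = 1/4.
Similarly for Rh via the father's Rh distribution: P(Rh-) = 3/8.
Independent loci: 1/4 × 3/8 = 3/32.

3/32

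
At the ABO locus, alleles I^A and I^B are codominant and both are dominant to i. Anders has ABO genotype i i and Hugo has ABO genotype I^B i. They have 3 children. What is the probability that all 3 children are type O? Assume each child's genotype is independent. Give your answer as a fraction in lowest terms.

1/8

ABO cross i i × I^B i → 1/2 O, 1/2 B.
So P(type O) = 1/2 per child.
All 3 independent: (1/2)^3 = 1/8.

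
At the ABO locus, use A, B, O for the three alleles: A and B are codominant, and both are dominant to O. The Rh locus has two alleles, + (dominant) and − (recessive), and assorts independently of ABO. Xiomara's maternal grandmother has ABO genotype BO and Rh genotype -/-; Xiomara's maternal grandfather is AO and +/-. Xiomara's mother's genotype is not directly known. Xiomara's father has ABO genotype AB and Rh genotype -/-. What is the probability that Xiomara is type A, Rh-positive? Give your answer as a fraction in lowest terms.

Xiomara's mother's ABO genotype from BO × AO: 1/4 AB, 1/4 AO, 1/4 BO, 1/4 OO.
Crossing each possibility with the father AB and summing P(type A): 1/4·1/4 + 1/4·1/2 + 1/4·1/4 + 1/4·1/2 = 3/8.
Similarly for Rh via the mother's Rh distribution: P(Rh+) = 1/4.
Independent loci: 3/8 × 1/4 = 3/32.

3/32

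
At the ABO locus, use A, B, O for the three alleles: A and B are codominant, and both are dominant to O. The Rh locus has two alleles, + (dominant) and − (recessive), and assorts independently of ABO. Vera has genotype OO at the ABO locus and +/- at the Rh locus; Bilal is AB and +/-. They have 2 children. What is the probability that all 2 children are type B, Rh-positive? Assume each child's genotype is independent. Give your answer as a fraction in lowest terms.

9/64

ABO cross OO × AB → 1/2 A, 1/2 B.
Rh cross +/- × +/- → 3/4 Rh+, 1/4 Rh-; so P(type B, Rh-positive) = 1/2 × 3/4 = 3/8 per child.
All 2 independent: (3/8)^2 = 9/64.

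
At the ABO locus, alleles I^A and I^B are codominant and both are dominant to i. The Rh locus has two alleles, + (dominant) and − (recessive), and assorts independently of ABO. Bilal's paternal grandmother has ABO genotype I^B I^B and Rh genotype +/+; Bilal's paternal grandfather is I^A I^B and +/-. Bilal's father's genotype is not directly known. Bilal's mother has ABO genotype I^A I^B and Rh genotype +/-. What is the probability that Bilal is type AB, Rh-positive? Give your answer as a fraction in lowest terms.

7/16

Bilal's father's ABO genotype from I^B I^B × I^A I^B: 1/2 I^A I^B, 1/2 I^B I^B.
Crossing each possibility with the mother I^A I^B and summing P(type AB): 1/2·1/2 + 1/2·1/2 = 1/2.
Similarly for Rh via the father's Rh distribution: P(Rh+) = 7/8.
Independent loci: 1/2 × 7/8 = 7/16.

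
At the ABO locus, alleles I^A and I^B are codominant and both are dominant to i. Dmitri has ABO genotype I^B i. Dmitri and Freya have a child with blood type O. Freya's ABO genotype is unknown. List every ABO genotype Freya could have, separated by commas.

For each candidate genotype of Freya, check whether crossing it with I^B i can produce every observed child phenotype.
  I^A I^A → possible child types {A, AB} ✗
  I^A I^B → possible child types {A, B, AB} ✗
  I^A i → possible child types {O, A, B, AB} ✓
  I^B I^B → possible child types {B} ✗
  I^B i → possible child types {O, B} ✓
  i i → possible child types {O, B} ✓

I^A i, I^B i, i i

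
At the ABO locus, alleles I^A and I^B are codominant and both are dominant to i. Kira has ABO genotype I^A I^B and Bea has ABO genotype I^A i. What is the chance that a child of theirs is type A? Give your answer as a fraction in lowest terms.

1/2

ABO cross I^A I^B × I^A i → offspring phenotypes: 1/2 A, 1/4 B, 1/4 AB.
So P(type A) = 1/2.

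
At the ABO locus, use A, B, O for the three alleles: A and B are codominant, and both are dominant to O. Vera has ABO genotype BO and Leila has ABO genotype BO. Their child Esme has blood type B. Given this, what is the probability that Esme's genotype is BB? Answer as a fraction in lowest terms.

Cross BO × BO → 1/4 BB, 1/2 BO, 1/4 OO.
Type-B genotypes among offspring: BB (1/4), BO (1/2); total 3/4.
P(BB | type B) = (1/4) / (3/4) = 1/3.

1/3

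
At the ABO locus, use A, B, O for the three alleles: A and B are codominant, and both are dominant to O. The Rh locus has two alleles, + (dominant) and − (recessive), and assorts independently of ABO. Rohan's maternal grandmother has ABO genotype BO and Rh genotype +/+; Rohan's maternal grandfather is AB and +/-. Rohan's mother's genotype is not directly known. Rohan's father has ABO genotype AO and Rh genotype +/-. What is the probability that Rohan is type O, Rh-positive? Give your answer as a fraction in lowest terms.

7/64

Rohan's mother's ABO genotype from BO × AB: 1/4 AB, 1/4 AO, 1/4 BB, 1/4 BO.
Crossing each possibility with the father AO and summing P(type O): 1/4·0 + 1/4·1/4 + 1/4·0 + 1/4·1/4 = 1/8.
Similarly for Rh via the mother's Rh distribution: P(Rh+) = 7/8.
Independent loci: 1/8 × 7/8 = 7/64.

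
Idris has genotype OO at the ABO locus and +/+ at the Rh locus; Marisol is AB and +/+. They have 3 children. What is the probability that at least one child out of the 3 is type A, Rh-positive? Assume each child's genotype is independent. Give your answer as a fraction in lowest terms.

ABO cross OO × AB → 1/2 A, 1/2 B.
Rh cross +/+ × +/+ → 1 Rh+; so P(type A, Rh-positive) = 1/2 × 1 = 1/2 per child.
P(none) = (1/2)^3 = 1/8; P(at least one) = 1 − 1/8 = 7/8.

7/8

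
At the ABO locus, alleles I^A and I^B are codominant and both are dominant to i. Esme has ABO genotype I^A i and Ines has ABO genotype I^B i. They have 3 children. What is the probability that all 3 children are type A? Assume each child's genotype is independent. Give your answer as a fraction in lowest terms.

1/64

ABO cross I^A i × I^B i → 1/4 O, 1/4 A, 1/4 B, 1/4 AB.
So P(type A) = 1/4 per child.
All 3 independent: (1/4)^3 = 1/64.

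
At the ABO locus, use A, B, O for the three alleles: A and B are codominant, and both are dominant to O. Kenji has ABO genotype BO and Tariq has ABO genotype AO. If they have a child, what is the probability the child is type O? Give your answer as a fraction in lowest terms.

ABO cross BO × AO → offspring phenotypes: 1/4 O, 1/4 A, 1/4 B, 1/4 AB.
So P(type O) = 1/4.

1/4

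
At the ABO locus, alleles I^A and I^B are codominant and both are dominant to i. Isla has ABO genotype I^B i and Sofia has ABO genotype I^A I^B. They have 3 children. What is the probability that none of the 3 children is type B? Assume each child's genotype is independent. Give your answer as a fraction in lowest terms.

1/8

ABO cross I^B i × I^A I^B → 1/4 A, 1/2 B, 1/4 AB.
So P(type B) = 1/2 per child.
P(not type B) = 1/2 for one child; (1/2)^3 = 1/8.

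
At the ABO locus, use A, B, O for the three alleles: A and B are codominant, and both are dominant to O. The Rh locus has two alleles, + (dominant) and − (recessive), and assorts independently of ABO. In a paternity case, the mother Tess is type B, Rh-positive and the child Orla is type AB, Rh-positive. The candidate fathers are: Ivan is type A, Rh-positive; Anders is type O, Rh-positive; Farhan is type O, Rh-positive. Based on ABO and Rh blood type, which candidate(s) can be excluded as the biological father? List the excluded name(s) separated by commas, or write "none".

A candidate is excluded only if no genotype consistent with his phenotype could produce a type AB, Rh-positive child with a type B, Rh-positive mother.
Anders (type O, Rh+): no genotype consistent with that phenotype can produce a type-AB Rh+ child with a type-B mother.
Farhan (type O, Rh+): no genotype consistent with that phenotype can produce a type-AB Rh+ child with a type-B mother.

Anders, Farhan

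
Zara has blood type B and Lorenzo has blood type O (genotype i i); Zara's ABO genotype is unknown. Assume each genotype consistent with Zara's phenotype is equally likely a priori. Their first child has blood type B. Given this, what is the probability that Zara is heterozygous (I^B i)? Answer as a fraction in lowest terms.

1/3

Possible genotypes: Zara ∈ {I^B I^B, I^B i}; Lorenzo ∈ {i i}.
Weight each parental genotype pair by prior × P(type-B child):
  I^B I^B × i i: posterior weight 2/3.
  I^B i × i i: posterior weight 1/3.
Sum the posterior weight over pairs where Zara is I^B i: 1/3.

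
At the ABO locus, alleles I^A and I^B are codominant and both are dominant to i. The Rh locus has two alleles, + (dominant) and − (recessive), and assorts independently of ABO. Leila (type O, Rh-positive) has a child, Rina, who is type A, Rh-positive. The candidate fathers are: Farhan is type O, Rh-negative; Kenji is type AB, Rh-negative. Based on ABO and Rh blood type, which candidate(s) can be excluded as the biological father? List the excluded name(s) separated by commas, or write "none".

Farhan

A candidate is excluded only if no genotype consistent with his phenotype could produce a type A, Rh-positive child with a type O, Rh-positive mother.
Farhan (type O, Rh-): no genotype consistent with that phenotype can produce a type-A Rh+ child with a type-O mother.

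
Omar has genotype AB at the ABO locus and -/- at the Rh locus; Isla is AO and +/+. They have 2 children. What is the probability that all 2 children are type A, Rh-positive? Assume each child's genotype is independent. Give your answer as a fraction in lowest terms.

1/4

ABO cross AB × AO → 1/2 A, 1/4 B, 1/4 AB.
Rh cross -/- × +/+ → 1 Rh+; so P(type A, Rh-positive) = 1/2 × 1 = 1/2 per child.
All 2 independent: (1/2)^2 = 1/4.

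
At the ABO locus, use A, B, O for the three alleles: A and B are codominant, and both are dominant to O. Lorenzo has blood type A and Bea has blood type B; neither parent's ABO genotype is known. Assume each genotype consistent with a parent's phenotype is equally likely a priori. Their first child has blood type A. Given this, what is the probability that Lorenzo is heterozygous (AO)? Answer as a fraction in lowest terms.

Possible genotypes: Lorenzo ∈ {AA, AO}; Bea ∈ {BB, BO}.
Weight each parental genotype pair by prior × P(type-A child):
  AA × BO: posterior weight 2/3.
  AO × BO: posterior weight 1/3.
Sum the posterior weight over pairs where Lorenzo is AO: 1/3.

1/3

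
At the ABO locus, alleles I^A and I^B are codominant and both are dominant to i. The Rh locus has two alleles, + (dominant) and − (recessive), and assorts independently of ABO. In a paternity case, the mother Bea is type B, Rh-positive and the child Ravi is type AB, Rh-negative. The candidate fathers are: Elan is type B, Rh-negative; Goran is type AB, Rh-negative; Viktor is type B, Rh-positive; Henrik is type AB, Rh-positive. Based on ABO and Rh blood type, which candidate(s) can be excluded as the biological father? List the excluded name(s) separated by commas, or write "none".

Elan, Viktor

A candidate is excluded only if no genotype consistent with his phenotype could produce a type AB, Rh-negative child with a type B, Rh-positive mother.
Elan (type B, Rh-): no genotype consistent with that phenotype can produce a type-AB Rh- child with a type-B mother.
Viktor (type B, Rh+): no genotype consistent with that phenotype can produce a type-AB Rh- child with a type-B mother.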